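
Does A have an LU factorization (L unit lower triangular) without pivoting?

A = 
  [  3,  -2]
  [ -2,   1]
Yes.
A[1,1] = 3 ≠ 0, so Gaussian elimination proceeds without a row swap: multiplier ℓ₂₁ = (-2)/(3) = -2/3, and U[2,2] = 1 - (-2/3)(-2) = -1/3.
L = 
  [   1,    0]
  [-2/3,    1]
U = 
  [   3,   -2]
  [   0, -1/3]
Check row 2 of LU: [(-2/3)(3), (-2/3)(-2) + (-1/3)] = [-2, 1] = row 2 of A ✓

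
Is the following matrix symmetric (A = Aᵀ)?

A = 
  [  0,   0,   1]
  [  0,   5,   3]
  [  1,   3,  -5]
Yes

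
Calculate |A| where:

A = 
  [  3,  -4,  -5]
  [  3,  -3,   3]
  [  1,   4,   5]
Cofactor expansion along row 1:
det(A) = (3)·((-3)(5) - (3)(4)) - (-4)·((3)(5) - (3)(1)) + (-5)·((3)(4) - (-3)(1))
  = (3)(-27) - (-4)(12) + (-5)(15)
  = -108

det(A) = -108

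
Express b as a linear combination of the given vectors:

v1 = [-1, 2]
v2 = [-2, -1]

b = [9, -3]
c1 = -3, c2 = -3

b = -3·v1 + -3·v2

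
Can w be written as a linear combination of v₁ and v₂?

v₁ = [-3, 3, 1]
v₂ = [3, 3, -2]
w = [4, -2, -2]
No

Form the augmented matrix and row-reduce:
[v₁|v₂|w] = 
  [ -3,   3,   4]
  [  3,   3,  -2]
  [  1,  -2,  -2]
R2 → R2 + (1)·R1
R3 → R3 + (1/3)·R1
R3 → R3 + (1/6)·R2
REF = 
  [  -3,    3,    4]
  [   0,    6,    2]
  [   0,    0, -1/3]

Row 3 reads [0 0 | -1/3], i.e. 0 = -1/3, so the system is inconsistent and w ∉ span{v₁, v₂}.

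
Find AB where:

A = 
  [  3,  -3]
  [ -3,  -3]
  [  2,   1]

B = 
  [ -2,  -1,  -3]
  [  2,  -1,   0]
A is 3×2 and B is 2×3, so AB is 3×3. Each entry is (row of A)·(column of B):
AB[1,1] = (3)(-2) + (-3)(2) = -12
AB[1,2] = (3)(-1) + (-3)(-1) = 0
AB[1,3] = (3)(-3) + (-3)(0) = -9
AB[2,1] = (-3)(-2) + (-3)(2) = 0
AB[2,2] = (-3)(-1) + (-3)(-1) = 6
AB[2,3] = (-3)(-3) + (-3)(0) = 9
AB[3,1] = (2)(-2) + (1)(2) = -2
AB[3,2] = (2)(-1) + (1)(-1) = -3
AB[3,3] = (2)(-3) + (1)(0) = -6

AB = 
  [-12,   0,  -9]
  [  0,   6,   9]
  [ -2,  -3,  -6]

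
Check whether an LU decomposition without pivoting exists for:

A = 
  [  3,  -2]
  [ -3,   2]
Yes.
A[1,1] = 3 ≠ 0, so Gaussian elimination proceeds without a row swap: multiplier ℓ₂₁ = (-3)/(3) = -1, and U[2,2] = 2 - (-1)(-2) = 0.
L = 
  [  1,   0]
  [ -1,   1]
U = 
  [  3,  -2]
  [  0,   0]
Check row 2 of LU: [(-1)(3), (-1)(-2) + 0] = [-3, 2] = row 2 of A ✓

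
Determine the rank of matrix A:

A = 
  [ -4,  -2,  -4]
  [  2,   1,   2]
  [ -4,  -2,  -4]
rank(A) = 1

Row reduce:
R2 → R2 + (1/2)·R1
R3 → R3 - (1)·R1
REF = 
  [ -4,  -2,  -4]
  [  0,   0,   0]
  [  0,   0,   0]
Pivot columns: 1 → 1 pivot.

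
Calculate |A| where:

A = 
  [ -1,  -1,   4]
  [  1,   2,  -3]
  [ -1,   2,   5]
2

Cofactor expansion along row 1:
det(A) = (-1)·((2)(5) - (-3)(2)) - (-1)·((1)(5) - (-3)(-1)) + (4)·((1)(2) - (2)(-1))
  = (-1)(16) - (-1)(2) + (4)(4)
  = 2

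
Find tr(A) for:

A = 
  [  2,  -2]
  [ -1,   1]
3

tr(A) = 2 + 1 = 3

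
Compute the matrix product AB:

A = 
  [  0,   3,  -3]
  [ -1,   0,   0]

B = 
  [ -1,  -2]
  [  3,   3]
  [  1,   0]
A is 2×3 and B is 3×2, so AB is 2×2. Each entry is (row of A)·(column of B):
AB[1,1] = (0)(-1) + (3)(3) + (-3)(1) = 6
AB[1,2] = (0)(-2) + (3)(3) + (-3)(0) = 9
AB[2,1] = (-1)(-1) + (0)(3) + (0)(1) = 1
AB[2,2] = (-1)(-2) + (0)(3) + (0)(0) = 2

AB = 
  [  6,   9]
  [  1,   2]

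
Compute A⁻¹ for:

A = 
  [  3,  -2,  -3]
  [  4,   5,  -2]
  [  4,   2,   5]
det(A) = (3)·((5)(5) - (-2)(2)) - (-2)·((4)(5) - (-2)(4)) + (-3)·((4)(2) - (5)(4))
  = (3)(29) - (-2)(28) + (-3)(-12)
  = 179
det(A) = 179 ≠ 0, so A is invertible.

Cofactors Cᵢⱼ = (-1)ⁱ⁺ʲ·Mᵢⱼ:
C = 
  [ 29, -28, -12]
  [  4,  27, -14]
  [ 19,  -6,  23]

adj(A) = Cᵀ:
adj(A) = 
  [ 29,   4,  19]
  [-28,  27,  -6]
  [-12, -14,  23]

A⁻¹ = (1/179) · adj(A):
A⁻¹ = 
  [ 29/179,   4/179,  19/179]
  [-28/179,  27/179,  -6/179]
  [-12/179, -14/179,  23/179]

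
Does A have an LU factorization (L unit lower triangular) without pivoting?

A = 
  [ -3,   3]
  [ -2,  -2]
Yes.
A[1,1] = -3 ≠ 0, so Gaussian elimination proceeds without a row swap: multiplier ℓ₂₁ = (-2)/(-3) = 2/3, and U[2,2] = -2 - (2/3)(3) = -4.
L = 
  [  1,   0]
  [2/3,   1]
U = 
  [ -3,   3]
  [  0,  -4]
Check row 2 of LU: [(2/3)(-3), (2/3)(3) + (-4)] = [-2, -2] = row 2 of A ✓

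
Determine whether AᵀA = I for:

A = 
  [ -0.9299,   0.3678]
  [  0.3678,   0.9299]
Yes

AᵀA = 
  [  1,   0]
  [  0,   1]
≈ I (equal to I up to the 4-dp rounding of the entries)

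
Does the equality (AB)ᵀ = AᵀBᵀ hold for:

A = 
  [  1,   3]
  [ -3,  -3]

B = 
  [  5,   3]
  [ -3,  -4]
No

(AB)ᵀ = 
  [ -4,  -6]
  [ -9,   3]

AᵀBᵀ = 
  [ -4,   9]
  [  6,   3]

The two matrices differ, so (AB)ᵀ ≠ AᵀBᵀ in general. The correct identity is (AB)ᵀ = BᵀAᵀ.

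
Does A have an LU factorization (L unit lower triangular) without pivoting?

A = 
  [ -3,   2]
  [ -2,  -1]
Yes.
A[1,1] = -3 ≠ 0, so Gaussian elimination proceeds without a row swap: multiplier ℓ₂₁ = (-2)/(-3) = 2/3, and U[2,2] = -1 - (2/3)(2) = -7/3.
L = 
  [  1,   0]
  [2/3,   1]
U = 
  [  -3,    2]
  [   0, -7/3]
Check row 2 of LU: [(2/3)(-3), (2/3)(2) + (-7/3)] = [-2, -1] = row 2 of A ✓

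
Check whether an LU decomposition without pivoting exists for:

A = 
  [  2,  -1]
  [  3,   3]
Yes.
A[1,1] = 2 ≠ 0, so Gaussian elimination proceeds without a row swap: multiplier ℓ₂₁ = (3)/(2) = 3/2, and U[2,2] = 3 - (3/2)(-1) = 9/2.
L = 
  [  1,   0]
  [3/2,   1]
U = 
  [  2,  -1]
  [  0, 9/2]
Check row 2 of LU: [(3/2)(2), (3/2)(-1) + (9/2)] = [3, 3] = row 2 of A ✓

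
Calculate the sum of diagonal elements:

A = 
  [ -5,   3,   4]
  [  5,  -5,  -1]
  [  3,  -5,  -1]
-11

tr(A) = -5 + -5 + -1 = -11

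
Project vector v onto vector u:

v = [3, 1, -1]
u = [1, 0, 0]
proj_u(v) = [3, 0, 0]

v·u = (3)(1) + (1)(0) + (-1)(0) = 3
u·u = (1)² + (0)² + (0)² = 1
proj_u(v) = (v·u / u·u) × u = (3/1) × u = (3) × u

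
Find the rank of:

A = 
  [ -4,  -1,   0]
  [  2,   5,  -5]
rank(A) = 2

Row reduce:
R2 → R2 + (1/2)·R1
REF = 
  [ -4,  -1,   0]
  [  0, 9/2,  -5]
Pivot columns: 1, 2 → 2 pivots.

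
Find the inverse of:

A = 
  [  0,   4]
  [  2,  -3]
det(A) = (0)(-3) - (4)(2) = -8
For a 2×2 matrix, A⁻¹ = (1/det(A)) · [[d, -b], [-c, a]]
    = (-1/8) · [[-3, -4], [-2, 0]]

A⁻¹ = 
  [3/8, 1/2]
  [1/4,   0]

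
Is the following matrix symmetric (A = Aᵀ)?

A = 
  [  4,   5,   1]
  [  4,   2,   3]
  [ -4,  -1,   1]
No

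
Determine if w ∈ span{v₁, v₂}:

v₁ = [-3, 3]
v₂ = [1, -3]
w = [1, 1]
Yes

Form the augmented matrix and row-reduce:
[v₁|v₂|w] = 
  [ -3,   1,   1]
  [  3,  -3,   1]
R2 → R2 + (1)·R1
REF = 
  [ -3,   1,   1]
  [  0,  -2,   2]

No row of the form [0 0 | nonzero], so the system is consistent. Back-substitution gives c₁ = -2/3, c₂ = -1: w = (-2/3)·v₁ + (-1)·v₂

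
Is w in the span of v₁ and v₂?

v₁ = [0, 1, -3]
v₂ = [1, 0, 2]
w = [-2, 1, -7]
Yes

Form the augmented matrix and row-reduce:
[v₁|v₂|w] = 
  [  0,   1,  -2]
  [  1,   0,   1]
  [ -3,   2,  -7]
Swap R1 ↔ R2
R3 → R3 + (3)·R1
R3 → R3 - (2)·R2
REF = 
  [  1,   0,   1]
  [  0,   1,  -2]
  [  0,   0,   0]

No row of the form [0 0 | nonzero], so the system is consistent. Back-substitution gives c₁ = 1, c₂ = -2: w = (1)·v₁ + (-2)·v₂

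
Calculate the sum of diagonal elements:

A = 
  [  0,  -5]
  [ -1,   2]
2

tr(A) = 0 + 2 = 2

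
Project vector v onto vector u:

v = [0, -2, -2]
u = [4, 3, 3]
v·u = (0)(4) + (-2)(3) + (-2)(3) = -12
u·u = (4)² + (3)² + (3)² = 34
proj_u(v) = (v·u / u·u) × u = (-12/34) × u = (-6/17) × u

proj_u(v) = [-24/17, -18/17, -18/17]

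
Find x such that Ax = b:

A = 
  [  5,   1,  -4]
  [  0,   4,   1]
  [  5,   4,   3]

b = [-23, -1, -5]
Row reduce the augmented matrix [A|b]:
R3 → R3 - (1)·R1
R3 → R3 - (3/4)·R2
REF = 
  [   5,    1,   -4,  -23]
  [   0,    4,    1,   -1]
  [   0,    0, 25/4, 75/4]

Back-substitution:
x₃ = (75/4) / (25/4) = 3
x₂ = (-1 - (1)(3)) / 4 = -1
x₁ = (-23 - (1)(-1) - (-4)(3)) / 5 = -2

x = [-2, -1, 3]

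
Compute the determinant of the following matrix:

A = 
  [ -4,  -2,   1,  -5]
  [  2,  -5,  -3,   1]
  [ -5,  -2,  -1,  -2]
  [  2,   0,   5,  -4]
Cofactor expansion along row 1: det(A) = a₁₁M₁₁ - a₁₂M₁₂ + a₁₃M₁₃ - a₁₄M₁₄

M₁₁ = det[[-5, -3, 1]; [-2, -1, -2]; [0, 5, -4]]
  = (-5)·((-1)(-4) - (-2)(5)) - (-3)·((-2)(-4) - (-2)(0)) + (1)·((-2)(5) - (-1)(0))
  = (-5)(14) - (-3)(8) + (1)(-10)
  = -56
M₁₂ = det[[2, -3, 1]; [-5, -1, -2]; [2, 5, -4]]
  = (2)·((-1)(-4) - (-2)(5)) - (-3)·((-5)(-4) - (-2)(2)) + (1)·((-5)(5) - (-1)(2))
  = (2)(14) - (-3)(24) + (1)(-23)
  = 77
M₁₃ = det[[2, -5, 1]; [-5, -2, -2]; [2, 0, -4]]
  = (2)·((-2)(-4) - (-2)(0)) - (-5)·((-5)(-4) - (-2)(2)) + (1)·((-5)(0) - (-2)(2))
  = (2)(8) - (-5)(24) + (1)(4)
  = 140
M₁₄ = det[[2, -5, -3]; [-5, -2, -1]; [2, 0, 5]]
  = (2)·((-2)(5) - (-1)(0)) - (-5)·((-5)(5) - (-1)(2)) + (-3)·((-5)(0) - (-2)(2))
  = (2)(-10) - (-5)(-23) + (-3)(4)
  = -147

det(A) = (-4)(-56) - (-2)(77) + (1)(140) - (-5)(-147) = -217

det(A) = -217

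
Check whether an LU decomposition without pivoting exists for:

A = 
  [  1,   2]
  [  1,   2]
Yes.
A[1,1] = 1 ≠ 0, so Gaussian elimination proceeds without a row swap: multiplier ℓ₂₁ = (1)/(1) = 1, and U[2,2] = 2 - (1)(2) = 0.
L = 
  [  1,   0]
  [  1,   1]
U = 
  [  1,   2]
  [  0,   0]
Check row 2 of LU: [(1)(1), (1)(2) + 0] = [1, 2] = row 2 of A ✓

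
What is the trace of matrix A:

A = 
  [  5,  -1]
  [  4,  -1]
4

tr(A) = 5 + -1 = 4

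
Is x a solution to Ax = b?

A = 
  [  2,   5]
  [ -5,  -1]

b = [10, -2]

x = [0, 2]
Yes

Ax = [10, -2] = b ✓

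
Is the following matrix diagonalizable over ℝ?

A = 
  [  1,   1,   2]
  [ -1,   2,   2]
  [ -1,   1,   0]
No

Characteristic polynomial: det(λI - A) = λ³ - 3λ² + 3λ + 2
By the rational root theorem any rational root is an integer dividing 2; none of those is a root, so p(λ) has no rational roots and hence (being an irreducible cubic) no repeated roots.
Discriminant of the cubic: Δ = -243
Δ < 0 ⇒ one real eigenvalue and a complex-conjugate pair: λ ≈ 1.721 + 1.249i, 1.721 - 1.249i, -0.4422
Has complex eigenvalues (not diagonalizable over ℝ).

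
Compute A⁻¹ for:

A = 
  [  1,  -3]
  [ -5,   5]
det(A) = (1)(5) - (-3)(-5) = -10
For a 2×2 matrix, A⁻¹ = (1/det(A)) · [[d, -b], [-c, a]]
    = (-1/10) · [[5, 3], [5, 1]]

A⁻¹ = 
  [ -1/2, -3/10]
  [ -1/2, -1/10]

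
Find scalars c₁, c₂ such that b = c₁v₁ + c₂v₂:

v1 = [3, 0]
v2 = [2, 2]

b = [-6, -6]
c1 = 0, c2 = -3

b = 0·v1 + -3·v2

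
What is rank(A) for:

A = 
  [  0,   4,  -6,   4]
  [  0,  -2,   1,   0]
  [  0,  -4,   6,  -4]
rank(A) = 2

Row reduce:
R2 → R2 + (1/2)·R1
R3 → R3 + (1)·R1
REF = 
  [  0,   4,  -6,   4]
  [  0,   0,  -2,   2]
  [  0,   0,   0,   0]
Pivot columns: 2, 3 → 2 pivots.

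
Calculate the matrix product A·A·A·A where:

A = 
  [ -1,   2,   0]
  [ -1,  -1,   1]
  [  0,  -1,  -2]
A² = A·A:
A²[1,1] = (-1)(-1) + (2)(-1) + (0)(0) = -1
A²[1,2] = (-1)(2) + (2)(-1) + (0)(-1) = -4
A²[1,3] = (-1)(0) + (2)(1) + (0)(-2) = 2
A²[2,1] = (-1)(-1) + (-1)(-1) + (1)(0) = 2
A²[2,2] = (-1)(2) + (-1)(-1) + (1)(-1) = -2
A²[2,3] = (-1)(0) + (-1)(1) + (1)(-2) = -3
A²[3,1] = (0)(-1) + (-1)(-1) + (-2)(0) = 1
A²[3,2] = (0)(2) + (-1)(-1) + (-2)(-1) = 3
A²[3,3] = (0)(0) + (-1)(1) + (-2)(-2) = 3
A² = 
  [ -1,  -4,   2]
  [  2,  -2,  -3]
  [  1,   3,   3]

A^3 = A^2·A:
A^3[1,1] = (-1)(-1) + (-4)(-1) + (2)(0) = 5
A^3[1,2] = (-1)(2) + (-4)(-1) + (2)(-1) = 0
A^3[1,3] = (-1)(0) + (-4)(1) + (2)(-2) = -8
A^3[2,1] = (2)(-1) + (-2)(-1) + (-3)(0) = 0
A^3[2,2] = (2)(2) + (-2)(-1) + (-3)(-1) = 9
A^3[2,3] = (2)(0) + (-2)(1) + (-3)(-2) = 4
A^3[3,1] = (1)(-1) + (3)(-1) + (3)(0) = -4
A^3[3,2] = (1)(2) + (3)(-1) + (3)(-1) = -4
A^3[3,3] = (1)(0) + (3)(1) + (3)(-2) = -3
A^3 = 
  [  5,   0,  -8]
  [  0,   9,   4]
  [ -4,  -4,  -3]

A^4 = A^3·A:
A^4[1,1] = (5)(-1) + (0)(-1) + (-8)(0) = -5
A^4[1,2] = (5)(2) + (0)(-1) + (-8)(-1) = 18
A^4[1,3] = (5)(0) + (0)(1) + (-8)(-2) = 16
A^4[2,1] = (0)(-1) + (9)(-1) + (4)(0) = -9
A^4[2,2] = (0)(2) + (9)(-1) + (4)(-1) = -13
A^4[2,3] = (0)(0) + (9)(1) + (4)(-2) = 1
A^4[3,1] = (-4)(-1) + (-4)(-1) + (-3)(0) = 8
A^4[3,2] = (-4)(2) + (-4)(-1) + (-3)(-1) = -1
A^4[3,3] = (-4)(0) + (-4)(1) + (-3)(-2) = 2
A^4 = 
  [ -5,  18,  16]
  [ -9, -13,   1]
  [  8,  -1,   2]

Therefore
A^4 = 
  [ -5,  18,  16]
  [ -9, -13,   1]
  [  8,  -1,   2]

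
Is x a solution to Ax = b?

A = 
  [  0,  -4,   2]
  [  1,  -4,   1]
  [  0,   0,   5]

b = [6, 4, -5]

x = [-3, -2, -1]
Yes

Ax = [6, 4, -5] = b ✓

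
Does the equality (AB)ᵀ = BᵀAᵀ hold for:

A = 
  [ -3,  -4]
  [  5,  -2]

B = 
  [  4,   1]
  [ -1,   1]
Yes

(AB)ᵀ = 
  [ -8,  22]
  [ -7,   3]

BᵀAᵀ = 
  [ -8,  22]
  [ -7,   3]

Both sides are equal — this is the standard identity (AB)ᵀ = BᵀAᵀ, which holds for all A, B.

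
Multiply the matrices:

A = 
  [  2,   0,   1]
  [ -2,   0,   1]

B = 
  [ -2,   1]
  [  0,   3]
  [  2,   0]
A is 2×3 and B is 3×2, so AB is 2×2. Each entry is (row of A)·(column of B):
AB[1,1] = (2)(-2) + (0)(0) + (1)(2) = -2
AB[1,2] = (2)(1) + (0)(3) + (1)(0) = 2
AB[2,1] = (-2)(-2) + (0)(0) + (1)(2) = 6
AB[2,2] = (-2)(1) + (0)(3) + (1)(0) = -2

AB = 
  [ -2,   2]
  [  6,  -2]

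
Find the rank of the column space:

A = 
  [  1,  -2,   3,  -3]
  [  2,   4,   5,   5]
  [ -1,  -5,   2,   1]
dim(Col(A)) = 3

Row reduce:
R2 → R2 - (2)·R1
R3 → R3 + (1)·R1
R3 → R3 + (7/8)·R2
REF = 
  [   1,   -2,    3,   -3]
  [   0,    8,   -1,   11]
  [   0,    0, 33/8, 61/8]
Pivot columns: 1, 2, 3 → 3 pivots.
dim(Col(A)) = number of pivot columns = 3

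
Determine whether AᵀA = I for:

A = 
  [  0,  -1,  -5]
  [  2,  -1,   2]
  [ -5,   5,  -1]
No

AᵀA = 
  [ 29, -27,   9]
  [-27,  27,  -2]
  [  9,  -2,  30]
≠ I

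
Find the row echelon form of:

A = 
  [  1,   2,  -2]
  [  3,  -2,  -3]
Row operations:
R2 → R2 - (3)·R1

Resulting echelon form:
REF = 
  [  1,   2,  -2]
  [  0,  -8,   3]

Rank = 2 (number of non-zero pivot rows).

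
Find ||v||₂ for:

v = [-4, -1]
4.123

||v||₂ = √((-4)² + (-1)²) = √17 = 4.123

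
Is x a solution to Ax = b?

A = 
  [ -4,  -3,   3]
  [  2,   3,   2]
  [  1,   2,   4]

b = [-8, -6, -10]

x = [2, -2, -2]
Yes

Ax = [-8, -6, -10] = b ✓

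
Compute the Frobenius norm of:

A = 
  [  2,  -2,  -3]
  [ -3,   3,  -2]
||A||_F = 6.245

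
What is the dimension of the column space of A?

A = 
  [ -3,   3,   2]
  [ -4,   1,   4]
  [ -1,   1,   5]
dim(Col(A)) = 3

Row reduce:
R2 → R2 - (4/3)·R1
R3 → R3 - (1/3)·R1
REF = 
  [  -3,    3,    2]
  [   0,   -3,  4/3]
  [   0,    0, 13/3]
Pivot columns: 1, 2, 3 → 3 pivots.
dim(Col(A)) = number of pivot columns = 3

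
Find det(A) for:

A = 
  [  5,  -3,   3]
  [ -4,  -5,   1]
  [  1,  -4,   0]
Cofactor expansion along row 1:
det(A) = (5)·((-5)(0) - (1)(-4)) - (-3)·((-4)(0) - (1)(1)) + (3)·((-4)(-4) - (-5)(1))
  = (5)(4) - (-3)(-1) + (3)(21)
  = 80

det(A) = 80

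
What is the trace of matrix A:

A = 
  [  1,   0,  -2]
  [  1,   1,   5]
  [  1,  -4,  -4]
-2

tr(A) = 1 + 1 + -4 = -2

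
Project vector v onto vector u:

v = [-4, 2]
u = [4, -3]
proj_u(v) = [-88/25, 66/25]

v·u = (-4)(4) + (2)(-3) = -22
u·u = (4)² + (-3)² = 25
proj_u(v) = (v·u / u·u) × u = (-22/25) × u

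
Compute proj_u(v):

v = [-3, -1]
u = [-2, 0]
v·u = (-3)(-2) + (-1)(0) = 6
u·u = (-2)² + (0)² = 4
proj_u(v) = (v·u / u·u) × u = (6/4) × u = (3/2) × u

proj_u(v) = [-3, 0]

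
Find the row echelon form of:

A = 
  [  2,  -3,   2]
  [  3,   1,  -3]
Row operations:
R2 → R2 - (3/2)·R1

Resulting echelon form:
REF = 
  [   2,   -3,    2]
  [   0, 11/2,   -6]

Rank = 2 (number of non-zero pivot rows).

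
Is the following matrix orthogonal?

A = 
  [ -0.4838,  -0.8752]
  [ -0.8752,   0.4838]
Yes

AᵀA = 
  [  1,   0]
  [  0,   1]
≈ I (equal to I up to the 4-dp rounding of the entries)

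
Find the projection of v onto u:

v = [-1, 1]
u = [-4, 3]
v·u = (-1)(-4) + (1)(3) = 7
u·u = (-4)² + (3)² = 25
proj_u(v) = (v·u / u·u) × u = (7/25) × u

proj_u(v) = [-28/25, 21/25]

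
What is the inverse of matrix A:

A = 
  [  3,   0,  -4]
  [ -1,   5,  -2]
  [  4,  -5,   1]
det(A) = (3)·((5)(1) - (-2)(-5)) - (0)·((-1)(1) - (-2)(4)) + (-4)·((-1)(-5) - (5)(4))
  = (3)(-5) - (0)(7) + (-4)(-15)
  = 45
det(A) = 45 ≠ 0, so A is invertible.

Cofactors Cᵢⱼ = (-1)ⁱ⁺ʲ·Mᵢⱼ:
C = 
  [ -5,  -7, -15]
  [ 20,  19,  15]
  [ 20,  10,  15]

adj(A) = Cᵀ:
adj(A) = 
  [ -5,  20,  20]
  [ -7,  19,  10]
  [-15,  15,  15]

A⁻¹ = (1/45) · adj(A):
A⁻¹ = 
  [ -1/9,   4/9,   4/9]
  [-7/45, 19/45,   2/9]
  [ -1/3,   1/3,   1/3]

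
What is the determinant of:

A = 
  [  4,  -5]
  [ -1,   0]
For a 2×2 matrix, det = ad - bc = (4)(0) - (-5)(-1) = -5

det(A) = -5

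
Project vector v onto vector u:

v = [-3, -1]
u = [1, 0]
proj_u(v) = [-3, 0]

v·u = (-3)(1) + (-1)(0) = -3
u·u = (1)² + (0)² = 1
proj_u(v) = (v·u / u·u) × u = (-3/1) × u = (-3) × u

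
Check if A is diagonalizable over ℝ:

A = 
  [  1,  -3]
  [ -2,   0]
Yes

tr(A) = 1, det(A) = -6
Characteristic polynomial: λ² - tr(A)λ + det(A) = λ² - λ - 6
λ² - λ - 6 = (λ + 2)(λ - 3)
Eigenvalues: 3, -2
λ=-2: alg. mult. = 1, geom. mult. = 2 - rank(A - (-2)I) = 2 - 1 = 1
λ=3: alg. mult. = 1, geom. mult. = 2 - rank(A - (3)I) = 2 - 1 = 1
Sum of geometric multiplicities equals n, so A has n independent eigenvectors.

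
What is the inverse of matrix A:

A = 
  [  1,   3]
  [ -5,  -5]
det(A) = (1)(-5) - (3)(-5) = 10
For a 2×2 matrix, A⁻¹ = (1/det(A)) · [[d, -b], [-c, a]]
    = (1/10) · [[-5, -3], [5, 1]]

A⁻¹ = 
  [ -1/2, -3/10]
  [  1/2,  1/10]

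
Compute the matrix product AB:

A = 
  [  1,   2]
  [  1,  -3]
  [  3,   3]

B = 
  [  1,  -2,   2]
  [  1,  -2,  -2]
A is 3×2 and B is 2×3, so AB is 3×3. Each entry is (row of A)·(column of B):
AB[1,1] = (1)(1) + (2)(1) = 3
AB[1,2] = (1)(-2) + (2)(-2) = -6
AB[1,3] = (1)(2) + (2)(-2) = -2
AB[2,1] = (1)(1) + (-3)(1) = -2
AB[2,2] = (1)(-2) + (-3)(-2) = 4
AB[2,3] = (1)(2) + (-3)(-2) = 8
AB[3,1] = (3)(1) + (3)(1) = 6
AB[3,2] = (3)(-2) + (3)(-2) = -12
AB[3,3] = (3)(2) + (3)(-2) = 0

AB = 
  [  3,  -6,  -2]
  [ -2,   4,   8]
  [  6, -12,   0]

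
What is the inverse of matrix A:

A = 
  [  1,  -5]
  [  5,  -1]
det(A) = (1)(-1) - (-5)(5) = 24
For a 2×2 matrix, A⁻¹ = (1/det(A)) · [[d, -b], [-c, a]]
    = (1/24) · [[-1, 5], [-5, 1]]

A⁻¹ = 
  [-1/24,  5/24]
  [-5/24,  1/24]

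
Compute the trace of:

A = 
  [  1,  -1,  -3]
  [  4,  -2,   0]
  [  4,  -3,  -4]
-5

tr(A) = 1 + -2 + -4 = -5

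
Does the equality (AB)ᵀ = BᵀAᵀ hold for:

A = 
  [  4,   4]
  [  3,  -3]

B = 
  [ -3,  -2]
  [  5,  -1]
Yes

(AB)ᵀ = 
  [  8, -24]
  [-12,  -3]

BᵀAᵀ = 
  [  8, -24]
  [-12,  -3]

Both sides are equal — this is the standard identity (AB)ᵀ = BᵀAᵀ, which holds for all A, B.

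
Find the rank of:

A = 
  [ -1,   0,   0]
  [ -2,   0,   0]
Row reduce:
R2 → R2 - (2)·R1
REF = 
  [ -1,   0,   0]
  [  0,   0,   0]
Pivot columns: 1 → 1 pivot.

rank(A) = 1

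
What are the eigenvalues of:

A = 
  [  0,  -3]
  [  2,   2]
tr(A) = 2, det(A) = 6
Characteristic polynomial: λ² - tr(A)λ + det(A) = λ² - 2λ + 6
λ² - 2λ + 6 = 0  ⇒  λ = (2 ± √((-2)² - 4·(6)))/2 = (2 ± √(-20))/2
  = 1 + i√5,  1 - i√5

λ = 1 + i√5, 1 - i√5  (≈ 1 + 2.236i, 1 - 2.236i)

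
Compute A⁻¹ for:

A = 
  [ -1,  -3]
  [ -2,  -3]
det(A) = (-1)(-3) - (-3)(-2) = -3
For a 2×2 matrix, A⁻¹ = (1/det(A)) · [[d, -b], [-c, a]]
    = (-1/3) · [[-3, 3], [2, -1]]

A⁻¹ = 
  [   1,   -1]
  [-2/3,  1/3]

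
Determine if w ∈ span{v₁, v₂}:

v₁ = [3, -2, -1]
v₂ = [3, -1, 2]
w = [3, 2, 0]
No

Form the augmented matrix and row-reduce:
[v₁|v₂|w] = 
  [  3,   3,   3]
  [ -2,  -1,   2]
  [ -1,   2,   0]
R2 → R2 + (2/3)·R1
R3 → R3 + (1/3)·R1
R3 → R3 - (3)·R2
REF = 
  [  3,   3,   3]
  [  0,   1,   4]
  [  0,   0, -11]

Row 3 reads [0 0 | -11], i.e. 0 = -11, so the system is inconsistent and w ∉ span{v₁, v₂}.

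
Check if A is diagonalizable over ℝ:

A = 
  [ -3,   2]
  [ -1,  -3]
No

tr(A) = -6, det(A) = 11
Characteristic polynomial: λ² - tr(A)λ + det(A) = λ² + 6λ + 11
λ² + 6λ + 11 = 0  ⇒  λ = (-6 ± √((6)² - 4·(11)))/2 = (-6 ± √(-8))/2
  = -3 + i√2,  -3 - i√2
Eigenvalues: -3 + i√2, -3 - i√2  (≈ -3 + 1.414i, -3 - 1.414i)
Has complex eigenvalues (not diagonalizable over ℝ).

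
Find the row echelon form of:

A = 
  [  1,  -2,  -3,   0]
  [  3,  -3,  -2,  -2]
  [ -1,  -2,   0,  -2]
Row operations:
R2 → R2 - (3)·R1
R3 → R3 + (1)·R1
R3 → R3 + (4/3)·R2

Resulting echelon form:
REF = 
  [    1,    -2,    -3,     0]
  [    0,     3,     7,    -2]
  [    0,     0,  19/3, -14/3]

Rank = 3 (number of non-zero pivot rows).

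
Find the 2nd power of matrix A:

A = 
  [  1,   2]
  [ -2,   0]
A² = A·A:
A²[1,1] = (1)(1) + (2)(-2) = -3
A²[1,2] = (1)(2) + (2)(0) = 2
A²[2,1] = (-2)(1) + (0)(-2) = -2
A²[2,2] = (-2)(2) + (0)(0) = -4
A² = 
  [ -3,   2]
  [ -2,  -4]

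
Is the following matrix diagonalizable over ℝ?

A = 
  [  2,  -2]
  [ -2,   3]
Yes

tr(A) = 5, det(A) = 2
Characteristic polynomial: λ² - tr(A)λ + det(A) = λ² - 5λ + 2
λ² - 5λ + 2 = 0  ⇒  λ = (5 ± √((-5)² - 4·(2)))/2 = (5 ± √(17))/2
  = (5 + √17)/2,  (5 - √17)/2
Eigenvalues: (5 + √17)/2, (5 - √17)/2  (≈ 4.562, 0.4384)
The two irrational eigenvalues are distinct (simple), so each has alg. mult. = geom. mult. = 1.
Sum of geometric multiplicities equals n, so A has n independent eigenvectors.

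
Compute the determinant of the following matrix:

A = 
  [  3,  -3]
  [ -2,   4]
6

For a 2×2 matrix, det = ad - bc = (3)(4) - (-3)(-2) = 6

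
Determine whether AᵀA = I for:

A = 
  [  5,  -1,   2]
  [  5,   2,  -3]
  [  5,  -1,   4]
No

AᵀA = 
  [ 75,   0,  15]
  [  0,   6, -12]
  [ 15, -12,  29]
≠ I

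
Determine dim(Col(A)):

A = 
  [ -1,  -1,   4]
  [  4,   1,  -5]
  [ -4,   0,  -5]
Row reduce:
R2 → R2 + (4)·R1
R3 → R3 - (4)·R1
R3 → R3 + (4/3)·R2
REF = 
  [   -1,    -1,     4]
  [    0,    -3,    11]
  [    0,     0, -19/3]
Pivot columns: 1, 2, 3 → 3 pivots.
dim(Col(A)) = number of pivot columns = 3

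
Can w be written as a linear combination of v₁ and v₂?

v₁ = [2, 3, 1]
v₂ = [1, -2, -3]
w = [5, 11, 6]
Yes

Form the augmented matrix and row-reduce:
[v₁|v₂|w] = 
  [  2,   1,   5]
  [  3,  -2,  11]
  [  1,  -3,   6]
R2 → R2 - (3/2)·R1
R3 → R3 - (1/2)·R1
R3 → R3 - (1)·R2
REF = 
  [   2,    1,    5]
  [   0, -7/2,  7/2]
  [   0,    0,    0]

No row of the form [0 0 | nonzero], so the system is consistent. Back-substitution gives c₁ = 3, c₂ = -1: w = (3)·v₁ + (-1)·v₂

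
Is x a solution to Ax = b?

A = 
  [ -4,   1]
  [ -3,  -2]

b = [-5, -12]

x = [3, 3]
No

Ax = [-9, -15] ≠ b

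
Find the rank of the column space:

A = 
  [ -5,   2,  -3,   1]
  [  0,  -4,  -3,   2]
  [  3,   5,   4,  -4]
dim(Col(A)) = 3

Row reduce:
R3 → R3 + (3/5)·R1
R3 → R3 + (31/20)·R2
REF = 
  [    -5,      2,     -3,      1]
  [     0,     -4,     -3,      2]
  [     0,      0, -49/20,  -3/10]
Pivot columns: 1, 2, 3 → 3 pivots.
dim(Col(A)) = number of pivot columns = 3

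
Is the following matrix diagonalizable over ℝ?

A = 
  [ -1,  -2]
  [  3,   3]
No

tr(A) = 2, det(A) = 3
Characteristic polynomial: λ² - tr(A)λ + det(A) = λ² - 2λ + 3
λ² - 2λ + 3 = 0  ⇒  λ = (2 ± √((-2)² - 4·(3)))/2 = (2 ± √(-8))/2
  = 1 + i√2,  1 - i√2
Eigenvalues: 1 + i√2, 1 - i√2  (≈ 1 + 1.414i, 1 - 1.414i)
Has complex eigenvalues (not diagonalizable over ℝ).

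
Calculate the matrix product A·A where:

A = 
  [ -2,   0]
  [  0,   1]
A² = A·A:
A²[1,1] = (-2)(-2) + (0)(0) = 4
A²[1,2] = (-2)(0) + (0)(1) = 0
A²[2,1] = (0)(-2) + (1)(0) = 0
A²[2,2] = (0)(0) + (1)(1) = 1
A² = 
  [  4,   0]
  [  0,   1]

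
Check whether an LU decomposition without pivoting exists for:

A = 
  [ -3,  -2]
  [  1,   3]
Yes.
A[1,1] = -3 ≠ 0, so Gaussian elimination proceeds without a row swap: multiplier ℓ₂₁ = (1)/(-3) = -1/3, and U[2,2] = 3 - (-1/3)(-2) = 7/3.
L = 
  [   1,    0]
  [-1/3,    1]
U = 
  [ -3,  -2]
  [  0, 7/3]
Check row 2 of LU: [(-1/3)(-3), (-1/3)(-2) + (7/3)] = [1, 3] = row 2 of A ✓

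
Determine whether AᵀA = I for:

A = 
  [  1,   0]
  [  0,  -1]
Yes

AᵀA = 
  [  1,   0]
  [  0,   1]
= I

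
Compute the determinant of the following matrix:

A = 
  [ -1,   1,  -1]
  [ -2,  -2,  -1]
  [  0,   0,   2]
Cofactor expansion along row 1:
det(A) = (-1)·((-2)(2) - (-1)(0)) - (1)·((-2)(2) - (-1)(0)) + (-1)·((-2)(0) - (-2)(0))
  = (-1)(-4) - (1)(-4) + (-1)(0)
  = 8

det(A) = 8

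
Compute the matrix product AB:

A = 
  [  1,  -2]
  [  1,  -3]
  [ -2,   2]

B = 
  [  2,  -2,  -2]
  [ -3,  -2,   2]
A is 3×2 and B is 2×3, so AB is 3×3. Each entry is (row of A)·(column of B):
AB[1,1] = (1)(2) + (-2)(-3) = 8
AB[1,2] = (1)(-2) + (-2)(-2) = 2
AB[1,3] = (1)(-2) + (-2)(2) = -6
AB[2,1] = (1)(2) + (-3)(-3) = 11
AB[2,2] = (1)(-2) + (-3)(-2) = 4
AB[2,3] = (1)(-2) + (-3)(2) = -8
AB[3,1] = (-2)(2) + (2)(-3) = -10
AB[3,2] = (-2)(-2) + (2)(-2) = 0
AB[3,3] = (-2)(-2) + (2)(2) = 8

AB = 
  [  8,   2,  -6]
  [ 11,   4,  -8]
  [-10,   0,   8]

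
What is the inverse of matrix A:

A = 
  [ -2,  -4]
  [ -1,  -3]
det(A) = (-2)(-3) - (-4)(-1) = 2
For a 2×2 matrix, A⁻¹ = (1/det(A)) · [[d, -b], [-c, a]]
    = (1/2) · [[-3, 4], [1, -2]]

A⁻¹ = 
  [-3/2,    2]
  [ 1/2,   -1]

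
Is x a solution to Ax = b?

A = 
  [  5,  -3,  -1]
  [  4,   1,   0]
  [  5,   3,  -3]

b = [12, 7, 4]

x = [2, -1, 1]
Yes

Ax = [12, 7, 4] = b ✓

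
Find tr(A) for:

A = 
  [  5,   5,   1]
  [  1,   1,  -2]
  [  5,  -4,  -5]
1

tr(A) = 5 + 1 + -5 = 1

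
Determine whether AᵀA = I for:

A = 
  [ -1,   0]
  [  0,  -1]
Yes

AᵀA = 
  [  1,   0]
  [  0,   1]
= I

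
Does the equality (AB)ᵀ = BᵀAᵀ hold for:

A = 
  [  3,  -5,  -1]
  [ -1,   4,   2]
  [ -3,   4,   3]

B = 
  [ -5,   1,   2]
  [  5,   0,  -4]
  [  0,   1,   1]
Yes

(AB)ᵀ = 
  [-40,  25,  35]
  [  2,   1,   0]
  [ 25, -16, -19]

BᵀAᵀ = 
  [-40,  25,  35]
  [  2,   1,   0]
  [ 25, -16, -19]

Both sides are equal — this is the standard identity (AB)ᵀ = BᵀAᵀ, which holds for all A, B.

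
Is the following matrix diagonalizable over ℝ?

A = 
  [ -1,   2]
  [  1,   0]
Yes

tr(A) = -1, det(A) = -2
Characteristic polynomial: λ² - tr(A)λ + det(A) = λ² + λ - 2
λ² + λ - 2 = (λ + 2)(λ - 1)
Eigenvalues: 1, -2
λ=-2: alg. mult. = 1, geom. mult. = 2 - rank(A - (-2)I) = 2 - 1 = 1
λ=1: alg. mult. = 1, geom. mult. = 2 - rank(A - (1)I) = 2 - 1 = 1
Sum of geometric multiplicities equals n, so A has n independent eigenvectors.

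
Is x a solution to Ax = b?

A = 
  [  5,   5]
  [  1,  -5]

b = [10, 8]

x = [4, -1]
No

Ax = [15, 9] ≠ b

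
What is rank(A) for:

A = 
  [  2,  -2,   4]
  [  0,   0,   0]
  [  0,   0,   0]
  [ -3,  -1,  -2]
rank(A) = 2

Row reduce:
R4 → R4 + (3/2)·R1
Swap R2 ↔ R4
REF = 
  [  2,  -2,   4]
  [  0,  -4,   4]
  [  0,   0,   0]
  [  0,   0,   0]
Pivot columns: 1, 2 → 2 pivots.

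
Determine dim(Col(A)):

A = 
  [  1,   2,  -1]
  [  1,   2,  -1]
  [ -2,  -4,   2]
Row reduce:
R2 → R2 - (1)·R1
R3 → R3 + (2)·R1
REF = 
  [  1,   2,  -1]
  [  0,   0,   0]
  [  0,   0,   0]
Pivot columns: 1 → 1 pivot.
dim(Col(A)) = number of pivot columns = 1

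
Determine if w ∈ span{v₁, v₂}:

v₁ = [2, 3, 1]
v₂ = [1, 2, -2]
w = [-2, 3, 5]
No

Form the augmented matrix and row-reduce:
[v₁|v₂|w] = 
  [  2,   1,  -2]
  [  3,   2,   3]
  [  1,  -2,   5]
R2 → R2 - (3/2)·R1
R3 → R3 - (1/2)·R1
R3 → R3 + (5)·R2
REF = 
  [  2,   1,  -2]
  [  0, 1/2,   6]
  [  0,   0,  36]

Row 3 reads [0 0 | 36], i.e. 0 = 36, so the system is inconsistent and w ∉ span{v₁, v₂}.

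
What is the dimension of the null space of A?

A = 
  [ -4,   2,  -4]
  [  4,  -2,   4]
nullity(A) = 2

Row reduce:
R2 → R2 + (1)·R1
REF = 
  [ -4,   2,  -4]
  [  0,   0,   0]
Pivot columns: 1 → 1 pivot.
rank(A) = 1, so nullity(A) = 3 - 1 = 2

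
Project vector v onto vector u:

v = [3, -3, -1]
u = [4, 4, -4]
proj_u(v) = [1/3, 1/3, -1/3]

v·u = (3)(4) + (-3)(4) + (-1)(-4) = 4
u·u = (4)² + (4)² + (-4)² = 48
proj_u(v) = (v·u / u·u) × u = (4/48) × u = (1/12) × u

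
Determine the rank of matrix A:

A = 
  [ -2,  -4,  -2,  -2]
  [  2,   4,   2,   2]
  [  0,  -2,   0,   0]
rank(A) = 2

Row reduce:
R2 → R2 + (1)·R1
Swap R2 ↔ R3
REF = 
  [ -2,  -4,  -2,  -2]
  [  0,  -2,   0,   0]
  [  0,   0,   0,   0]
Pivot columns: 1, 2 → 2 pivots.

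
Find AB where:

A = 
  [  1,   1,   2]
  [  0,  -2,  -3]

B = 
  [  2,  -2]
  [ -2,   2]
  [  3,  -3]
AB = 
  [  6,  -6]
  [ -5,   5]

A is 2×3 and B is 3×2, so AB is 2×2. Each entry is (row of A)·(column of B):
AB[1,1] = (1)(2) + (1)(-2) + (2)(3) = 6
AB[1,2] = (1)(-2) + (1)(2) + (2)(-3) = -6
AB[2,1] = (0)(2) + (-2)(-2) + (-3)(3) = -5
AB[2,2] = (0)(-2) + (-2)(2) + (-3)(-3) = 5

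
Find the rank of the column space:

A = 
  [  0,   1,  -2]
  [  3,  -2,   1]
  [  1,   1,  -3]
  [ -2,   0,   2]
Row reduce:
Swap R1 ↔ R2
R3 → R3 - (1/3)·R1
R4 → R4 + (2/3)·R1
R3 → R3 - (5/3)·R2
R4 → R4 + (4/3)·R2
REF = 
  [  3,  -2,   1]
  [  0,   1,  -2]
  [  0,   0,   0]
  [  0,   0,   0]
Pivot columns: 1, 2 → 2 pivots.
dim(Col(A)) = number of pivot columns = 2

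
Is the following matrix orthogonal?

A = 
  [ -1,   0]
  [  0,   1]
Yes

AᵀA = 
  [  1,   0]
  [  0,   1]
= I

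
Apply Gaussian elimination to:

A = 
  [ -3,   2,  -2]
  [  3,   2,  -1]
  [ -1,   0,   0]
Row operations:
R2 → R2 + (1)·R1
R3 → R3 - (1/3)·R1
R3 → R3 + (1/6)·R2

Resulting echelon form:
REF = 
  [ -3,   2,  -2]
  [  0,   4,  -3]
  [  0,   0, 1/6]

Rank = 3 (number of non-zero pivot rows).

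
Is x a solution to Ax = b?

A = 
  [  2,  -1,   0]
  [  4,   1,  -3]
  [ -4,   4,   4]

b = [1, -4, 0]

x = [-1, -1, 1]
No

Ax = [-1, -8, 4] ≠ b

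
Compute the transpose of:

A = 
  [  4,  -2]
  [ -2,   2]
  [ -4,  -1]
Aᵀ = 
  [  4,  -2,  -4]
  [ -2,   2,  -1]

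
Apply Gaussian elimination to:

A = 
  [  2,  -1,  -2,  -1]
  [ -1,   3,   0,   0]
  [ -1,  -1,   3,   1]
Row operations:
R2 → R2 + (1/2)·R1
R3 → R3 + (1/2)·R1
R3 → R3 + (3/5)·R2

Resulting echelon form:
REF = 
  [   2,   -1,   -2,   -1]
  [   0,  5/2,   -1, -1/2]
  [   0,    0,  7/5,  1/5]

Rank = 3 (number of non-zero pivot rows).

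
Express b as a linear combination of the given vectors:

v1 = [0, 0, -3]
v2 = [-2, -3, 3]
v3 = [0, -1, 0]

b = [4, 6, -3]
c1 = -1, c2 = -2, c3 = 0

b = -1·v1 + -2·v2 + 0·v3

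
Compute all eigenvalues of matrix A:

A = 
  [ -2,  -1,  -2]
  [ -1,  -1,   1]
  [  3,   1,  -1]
Characteristic polynomial: det(λI - A) = λ³ + 4λ² + 9λ + 6
Testing integer divisors of the constant term: p(-1) = 0, so (λ + 1) is a factor:
p(λ) = (λ + 1)(λ² + 3λ + 6)
λ² + 3λ + 6 = 0  ⇒  λ = (-3 ± √((3)² - 4·(6)))/2 = (-3 ± √(-15))/2
  = (-3 + i√15)/2,  (-3 - i√15)/2

λ = -1, (-3 + i√15)/2, (-3 - i√15)/2  (≈ -1, -1.5 + 1.936i, -1.5 - 1.936i)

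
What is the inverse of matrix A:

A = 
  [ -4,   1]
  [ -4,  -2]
det(A) = (-4)(-2) - (1)(-4) = 12
For a 2×2 matrix, A⁻¹ = (1/det(A)) · [[d, -b], [-c, a]]
    = (1/12) · [[-2, -1], [4, -4]]

A⁻¹ = 
  [ -1/6, -1/12]
  [  1/3,  -1/3]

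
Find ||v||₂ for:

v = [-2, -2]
2.828

||v||₂ = √((-2)² + (-2)²) = √8 = 2.828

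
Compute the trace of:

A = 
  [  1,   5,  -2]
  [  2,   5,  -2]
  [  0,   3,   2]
8

tr(A) = 1 + 5 + 2 = 8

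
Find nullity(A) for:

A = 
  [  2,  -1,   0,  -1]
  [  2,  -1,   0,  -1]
nullity(A) = 3

Row reduce:
R2 → R2 - (1)·R1
REF = 
  [  2,  -1,   0,  -1]
  [  0,   0,   0,   0]
Pivot columns: 1 → 1 pivot.
rank(A) = 1, so nullity(A) = 4 - 1 = 3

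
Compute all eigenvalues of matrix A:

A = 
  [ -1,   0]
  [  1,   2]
λ = 2, -1

tr(A) = 1, det(A) = -2
Characteristic polynomial: λ² - tr(A)λ + det(A) = λ² - λ - 2
λ² - λ - 2 = (λ + 1)(λ - 2)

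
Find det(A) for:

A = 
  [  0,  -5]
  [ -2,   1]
For a 2×2 matrix, det = ad - bc = (0)(1) - (-5)(-2) = -10

det(A) = -10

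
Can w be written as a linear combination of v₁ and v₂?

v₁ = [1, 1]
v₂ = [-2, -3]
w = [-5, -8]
Yes

Form the augmented matrix and row-reduce:
[v₁|v₂|w] = 
  [  1,  -2,  -5]
  [  1,  -3,  -8]
R2 → R2 - (1)·R1
REF = 
  [  1,  -2,  -5]
  [  0,  -1,  -3]

No row of the form [0 0 | nonzero], so the system is consistent. Back-substitution gives c₁ = 1, c₂ = 3: w = (1)·v₁ + (3)·v₂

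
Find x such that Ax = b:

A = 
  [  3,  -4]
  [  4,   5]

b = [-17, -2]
Row reduce the augmented matrix [A|b]:
R2 → R2 - (4/3)·R1
REF = 
  [   3,   -4,  -17]
  [   0, 31/3, 62/3]

Back-substitution:
x₂ = (62/3) / (31/3) = 2
x₁ = (-17 - (-4)(2)) / 3 = -3

x = [-3, 2]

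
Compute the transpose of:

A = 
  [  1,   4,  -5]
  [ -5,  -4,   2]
Aᵀ = 
  [  1,  -5]
  [  4,  -4]
  [ -5,   2]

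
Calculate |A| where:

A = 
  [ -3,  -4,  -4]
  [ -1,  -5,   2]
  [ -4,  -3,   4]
Cofactor expansion along row 1:
det(A) = (-3)·((-5)(4) - (2)(-3)) - (-4)·((-1)(4) - (2)(-4)) + (-4)·((-1)(-3) - (-5)(-4))
  = (-3)(-14) - (-4)(4) + (-4)(-17)
  = 126

det(A) = 126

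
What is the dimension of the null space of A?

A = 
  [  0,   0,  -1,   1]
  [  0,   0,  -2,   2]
nullity(A) = 3

Row reduce:
R2 → R2 - (2)·R1
REF = 
  [  0,   0,  -1,   1]
  [  0,   0,   0,   0]
Pivot columns: 3 → 1 pivot.
rank(A) = 1, so nullity(A) = 4 - 1 = 3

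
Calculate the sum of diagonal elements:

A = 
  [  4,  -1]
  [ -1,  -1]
3

tr(A) = 4 + -1 = 3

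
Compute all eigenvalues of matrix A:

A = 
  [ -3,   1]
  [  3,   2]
tr(A) = -1, det(A) = -9
Characteristic polynomial: λ² - tr(A)λ + det(A) = λ² + λ - 9
λ² + λ - 9 = 0  ⇒  λ = (-1 ± √((1)² - 4·(-9)))/2 = (-1 ± √(37))/2
  = (-1 + √37)/2,  (-1 - √37)/2

λ = (-1 + √37)/2, (-1 - √37)/2  (≈ 2.541, -3.541)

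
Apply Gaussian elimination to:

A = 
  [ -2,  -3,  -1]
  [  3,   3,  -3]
Row operations:
R2 → R2 + (3/2)·R1

Resulting echelon form:
REF = 
  [  -2,   -3,   -1]
  [   0, -3/2, -9/2]

Rank = 2 (number of non-zero pivot rows).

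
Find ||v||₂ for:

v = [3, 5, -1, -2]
6.245

||v||₂ = √((3)² + (5)² + (-1)² + (-2)²) = √39 = 6.245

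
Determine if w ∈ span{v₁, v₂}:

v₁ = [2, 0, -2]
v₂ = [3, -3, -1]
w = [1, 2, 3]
No

Form the augmented matrix and row-reduce:
[v₁|v₂|w] = 
  [  2,   3,   1]
  [  0,  -3,   2]
  [ -2,  -1,   3]
R3 → R3 + (1)·R1
R3 → R3 + (2/3)·R2
REF = 
  [   2,    3,    1]
  [   0,   -3,    2]
  [   0,    0, 16/3]

Row 3 reads [0 0 | 16/3], i.e. 0 = 16/3, so the system is inconsistent and w ∉ span{v₁, v₂}.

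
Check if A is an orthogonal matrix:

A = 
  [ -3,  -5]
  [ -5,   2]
No

AᵀA = 
  [ 34,   5]
  [  5,  29]
≠ I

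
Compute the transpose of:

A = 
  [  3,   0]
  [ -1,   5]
Aᵀ = 
  [  3,  -1]
  [  0,   5]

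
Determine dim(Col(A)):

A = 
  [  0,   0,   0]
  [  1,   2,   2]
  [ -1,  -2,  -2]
dim(Col(A)) = 1

Row reduce:
Swap R1 ↔ R2
R3 → R3 + (1)·R1
REF = 
  [  1,   2,   2]
  [  0,   0,   0]
  [  0,   0,   0]
Pivot columns: 1 → 1 pivot.
dim(Col(A)) = number of pivot columns = 1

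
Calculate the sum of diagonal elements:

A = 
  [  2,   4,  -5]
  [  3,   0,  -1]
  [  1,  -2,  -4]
-2

tr(A) = 2 + 0 + -4 = -2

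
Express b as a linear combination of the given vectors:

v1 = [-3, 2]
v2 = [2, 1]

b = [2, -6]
c1 = -2, c2 = -2

b = -2·v1 + -2·v2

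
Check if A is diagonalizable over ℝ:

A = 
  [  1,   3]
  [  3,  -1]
Yes

tr(A) = 0, det(A) = -10
Characteristic polynomial: λ² - tr(A)λ + det(A) = λ² - 10
λ² - 10 = 0  ⇒  λ = (0 ± √((0)² - 4·(-10)))/2 = (0 ± √(40))/2
  = √10,  -√10
Eigenvalues: √10, -√10  (≈ 3.162, -3.162)
The two irrational eigenvalues are distinct (simple), so each has alg. mult. = geom. mult. = 1.
Sum of geometric multiplicities equals n, so A has n independent eigenvectors.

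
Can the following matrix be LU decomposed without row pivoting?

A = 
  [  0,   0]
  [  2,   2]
No.
A[1,1] = 0 but A[2,1] = 2 ≠ 0. Any LU with L unit lower triangular has (LU)[1,1] = U[1,1] and (LU)[2,1] = L[2,1]·U[1,1]; matching A forces U[1,1] = 0, which then forces (LU)[2,1] = 0 ≠ 2. A row swap (pivoting) is required.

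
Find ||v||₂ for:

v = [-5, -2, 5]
7.348

||v||₂ = √((-5)² + (-2)² + (5)²) = √54 = 7.348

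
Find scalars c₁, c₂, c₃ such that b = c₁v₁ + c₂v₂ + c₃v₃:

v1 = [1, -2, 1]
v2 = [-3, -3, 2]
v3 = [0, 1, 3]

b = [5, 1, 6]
c1 = 2, c2 = -1, c3 = 2

b = 2·v1 + -1·v2 + 2·v3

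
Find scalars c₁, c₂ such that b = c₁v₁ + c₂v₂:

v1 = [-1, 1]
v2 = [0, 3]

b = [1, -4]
c1 = -1, c2 = -1

b = -1·v1 + -1·v2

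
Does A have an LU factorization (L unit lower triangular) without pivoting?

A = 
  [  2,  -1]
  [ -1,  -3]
Yes.
A[1,1] = 2 ≠ 0, so Gaussian elimination proceeds without a row swap: multiplier ℓ₂₁ = (-1)/(2) = -1/2, and U[2,2] = -3 - (-1/2)(-1) = -7/2.
L = 
  [   1,    0]
  [-1/2,    1]
U = 
  [   2,   -1]
  [   0, -7/2]
Check row 2 of LU: [(-1/2)(2), (-1/2)(-1) + (-7/2)] = [-1, -3] = row 2 of A ✓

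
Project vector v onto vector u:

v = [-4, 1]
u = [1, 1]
proj_u(v) = [-3/2, -3/2]

v·u = (-4)(1) + (1)(1) = -3
u·u = (1)² + (1)² = 2
proj_u(v) = (v·u / u·u) × u = (-3/2) × u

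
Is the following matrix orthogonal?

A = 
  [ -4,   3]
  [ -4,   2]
No

AᵀA = 
  [ 32, -20]
  [-20,  13]
≠ I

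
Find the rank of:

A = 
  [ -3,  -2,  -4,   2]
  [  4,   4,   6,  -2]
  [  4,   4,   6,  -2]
rank(A) = 2

Row reduce:
R2 → R2 + (4/3)·R1
R3 → R3 + (4/3)·R1
R3 → R3 - (1)·R2
REF = 
  [ -3,  -2,  -4,   2]
  [  0, 4/3, 2/3, 2/3]
  [  0,   0,   0,   0]
Pivot columns: 1, 2 → 2 pivots.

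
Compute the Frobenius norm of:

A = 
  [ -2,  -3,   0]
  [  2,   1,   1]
||A||_F = 4.359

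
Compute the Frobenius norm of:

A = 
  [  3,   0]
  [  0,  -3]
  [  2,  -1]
||A||_F = 4.796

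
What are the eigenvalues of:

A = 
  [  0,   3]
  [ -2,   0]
λ = i√6, -i√6  (≈ 0 + 2.449i, 0 - 2.449i)

tr(A) = 0, det(A) = 6
Characteristic polynomial: λ² - tr(A)λ + det(A) = λ² + 6
λ² + 6 = 0  ⇒  λ = (0 ± √((0)² - 4·(6)))/2 = (0 ± √(-24))/2
  = i√6,  -i√6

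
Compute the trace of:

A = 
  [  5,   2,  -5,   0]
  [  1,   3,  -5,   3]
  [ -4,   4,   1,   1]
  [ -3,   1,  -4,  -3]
6

tr(A) = 5 + 3 + 1 + -3 = 6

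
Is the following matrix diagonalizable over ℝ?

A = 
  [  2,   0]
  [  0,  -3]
Yes

tr(A) = -1, det(A) = -6
Characteristic polynomial: λ² - tr(A)λ + det(A) = λ² + λ - 6
λ² + λ - 6 = (λ + 3)(λ - 2)
Eigenvalues: 2, -3
λ=-3: alg. mult. = 1, geom. mult. = 2 - rank(A - (-3)I) = 2 - 1 = 1
λ=2: alg. mult. = 1, geom. mult. = 2 - rank(A - (2)I) = 2 - 1 = 1
Sum of geometric multiplicities equals n, so A has n independent eigenvectors.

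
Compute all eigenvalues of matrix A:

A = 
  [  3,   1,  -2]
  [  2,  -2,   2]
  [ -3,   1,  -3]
Characteristic polynomial: det(λI - A) = λ³ + 2λ² - 19λ - 20
Testing integer divisors of the constant term: p(-1) = 0, so (λ + 1) is a factor:
p(λ) = (λ + 1)(λ² + λ - 20)
λ² + λ - 20 = (λ + 5)(λ - 4)

λ = -1, 4, -5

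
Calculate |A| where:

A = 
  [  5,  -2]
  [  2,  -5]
For a 2×2 matrix, det = ad - bc = (5)(-5) - (-2)(2) = -21

det(A) = -21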